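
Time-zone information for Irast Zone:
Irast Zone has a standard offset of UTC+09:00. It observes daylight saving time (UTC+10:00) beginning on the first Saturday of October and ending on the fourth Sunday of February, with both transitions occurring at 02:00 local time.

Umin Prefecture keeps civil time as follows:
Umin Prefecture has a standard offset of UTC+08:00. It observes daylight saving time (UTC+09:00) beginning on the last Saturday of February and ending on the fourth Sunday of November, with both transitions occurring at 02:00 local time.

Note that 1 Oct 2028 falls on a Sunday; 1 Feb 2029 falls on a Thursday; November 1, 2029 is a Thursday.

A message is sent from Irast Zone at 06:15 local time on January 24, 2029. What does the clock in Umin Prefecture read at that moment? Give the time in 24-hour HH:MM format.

04:15

1 October 2028 is a Sunday, so the first Saturday is October 7.
1 February 2029 is a Thursday, so the first Sunday is February 4 and the fourth is February 25.
Daylight saving runs 7 October 2028 – 25 February 2029; January 24, 2029 is inside that window, so Irast Zone is at UTC+10:00.
06:15 Irast Zone − 10h = 20:15 UTC (rolling into the previous day, 23 January 2029).
1 February 2029 is a Thursday, so Saturdays fall on 3, 10, 17, 24; the last is February 24.
1 November 2029 is a Thursday, so the first Sunday is November 4 and the fourth is November 25.
At the standard offset (UTC+08:00), 20:15 UTC + 8h = 04:15 Umin Prefecture standard time (rolling into the next day, 24 January 2029).
The standard-time date in Umin Prefecture, January 24, 2029, does not fall between 24 February and 25 November, so daylight saving is not in effect and Umin Prefecture is at UTC+08:00.
20:15 UTC + 8h = 04:15 Umin Prefecture (rolling into the next day, 24 January 2029).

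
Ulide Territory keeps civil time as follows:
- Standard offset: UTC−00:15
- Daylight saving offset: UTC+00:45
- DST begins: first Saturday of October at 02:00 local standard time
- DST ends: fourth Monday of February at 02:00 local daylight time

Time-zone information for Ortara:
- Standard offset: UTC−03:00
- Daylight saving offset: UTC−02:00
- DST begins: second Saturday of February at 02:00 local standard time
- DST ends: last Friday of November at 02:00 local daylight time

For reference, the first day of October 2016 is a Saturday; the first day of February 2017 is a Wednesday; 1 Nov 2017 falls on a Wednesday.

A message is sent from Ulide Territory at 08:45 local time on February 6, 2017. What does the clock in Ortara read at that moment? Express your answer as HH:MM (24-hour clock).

05:00

1 October 2016 is a Saturday, so the first Saturday is October 1.
1 February 2017 is a Wednesday, so the first Monday is February 6 and the fourth is February 27.
Daylight saving runs 1 October 2016 – 27 February 2017; February 6, 2017 is inside that window, so Ulide Territory is at UTC+00:45.
08:45 Ulide Territory − 0h45m = 08:00 UTC.
1 February 2017 is a Wednesday, so the first Saturday is February 4 and the second is February 11.
1 November 2017 is a Wednesday, so Fridays fall on 3, 10, 17, 24; the last is November 24.
At the standard offset (UTC−03:00), 08:00 UTC − 3h = 05:00 Ortara standard time.
The standard-time date in Ortara, February 6, 2017, is outside the daylight-saving period (11 February – 24 November), so Ortara is on standard time, UTC−03:00.
08:00 UTC − 3h = 05:00 Ortara.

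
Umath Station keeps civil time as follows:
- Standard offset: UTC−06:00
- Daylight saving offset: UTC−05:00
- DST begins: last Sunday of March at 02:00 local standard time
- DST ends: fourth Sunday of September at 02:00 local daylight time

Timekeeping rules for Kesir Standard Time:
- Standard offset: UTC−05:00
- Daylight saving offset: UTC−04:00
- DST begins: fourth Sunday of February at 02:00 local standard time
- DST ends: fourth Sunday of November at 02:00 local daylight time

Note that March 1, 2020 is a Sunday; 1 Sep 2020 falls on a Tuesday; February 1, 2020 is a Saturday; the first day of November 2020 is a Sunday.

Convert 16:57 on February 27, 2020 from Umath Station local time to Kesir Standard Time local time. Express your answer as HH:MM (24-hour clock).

18:57

1 March 2020 is a Sunday, so Sundays fall on 1, 8, 15, 22, 29; the last is March 29.
1 September 2020 is a Tuesday, so the first Sunday is September 6 and the fourth is September 27.
February 27, 2020 does not fall between 29 March and 27 September, so daylight saving is not in effect and Umath Station is at UTC−06:00.
16:57 Umath Station + 6h = 22:57 UTC.
1 February 2020 is a Saturday, so the first Sunday is February 2 and the fourth is February 23.
1 November 2020 is a Sunday, so the first Sunday is November 1 and the fourth is November 22.
At the standard offset (UTC−05:00), 22:57 UTC − 5h = 17:57 Kesir Standard Time standard time.
Daylight saving runs 23 February – 22 November; the standard-time date in Kesir Standard Time, February 27, 2020, is inside that window, so Kesir Standard Time is at UTC−04:00.
22:57 UTC − 4h = 18:57 Kesir Standard Time.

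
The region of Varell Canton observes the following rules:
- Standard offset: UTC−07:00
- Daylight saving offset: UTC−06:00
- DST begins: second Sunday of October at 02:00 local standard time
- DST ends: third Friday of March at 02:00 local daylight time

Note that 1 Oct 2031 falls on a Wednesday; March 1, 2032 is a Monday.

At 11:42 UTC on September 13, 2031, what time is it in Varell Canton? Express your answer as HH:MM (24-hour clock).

04:42

1 October 2031 is a Wednesday, so the first Sunday is October 5 and the second is October 12.
1 March 2032 is a Monday, so the first Friday is March 5 and the third is March 19.
At the standard offset (UTC−07:00), 11:42 UTC − 7h = 04:42 Varell Canton standard time.
The standard-time date in Varell Canton, September 13, 2031, is outside the daylight-saving period (12 October 2031 – 19 March 2032), so Varell Canton is on standard time, UTC−07:00.
11:42 UTC − 7h = 04:42 local.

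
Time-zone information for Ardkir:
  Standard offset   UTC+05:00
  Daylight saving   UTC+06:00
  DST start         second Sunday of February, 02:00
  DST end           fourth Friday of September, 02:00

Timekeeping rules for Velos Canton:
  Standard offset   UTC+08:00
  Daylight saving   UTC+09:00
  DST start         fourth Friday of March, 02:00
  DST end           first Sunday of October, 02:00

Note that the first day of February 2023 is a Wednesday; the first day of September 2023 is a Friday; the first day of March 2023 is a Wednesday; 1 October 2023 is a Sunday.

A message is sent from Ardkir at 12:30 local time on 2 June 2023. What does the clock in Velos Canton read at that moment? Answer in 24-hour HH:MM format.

15:30

1 February 2023 is a Wednesday, so the first Sunday is February 5 and the second is February 12.
1 September 2023 is a Friday, so the first Friday is September 1 and the fourth is September 22.
Daylight saving runs 12 February – 22 September; 2 June 2023 is inside that window, so Ardkir is at UTC+06:00.
12:30 Ardkir − 6h = 06:30 UTC.
1 March 2023 is a Wednesday, so the first Friday is March 3 and the fourth is March 24.
1 October 2023 is a Sunday, so the first Sunday is October 1.
At the standard offset (UTC+08:00), 06:30 UTC + 8h = 14:30 Velos Canton standard time.
Daylight saving runs 24 March – 1 October; the standard-time date in Velos Canton, 2 June 2023, is inside that window, so Velos Canton is at UTC+09:00.
06:30 UTC + 9h = 15:30 Velos Canton.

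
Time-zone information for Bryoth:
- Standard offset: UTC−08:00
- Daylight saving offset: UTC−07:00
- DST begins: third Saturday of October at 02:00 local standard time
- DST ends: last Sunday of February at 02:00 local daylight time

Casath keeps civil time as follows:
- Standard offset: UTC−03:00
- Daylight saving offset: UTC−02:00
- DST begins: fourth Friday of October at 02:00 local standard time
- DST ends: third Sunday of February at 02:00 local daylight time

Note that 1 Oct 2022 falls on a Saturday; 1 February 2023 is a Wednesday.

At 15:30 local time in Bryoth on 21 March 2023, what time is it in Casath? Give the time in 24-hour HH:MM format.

20:30

1 October 2022 is a Saturday, so the first Saturday is October 1 and the third is October 15.
1 February 2023 is a Wednesday, so Sundays fall on 5, 12, 19, 26; the last is February 26.
Daylight saving runs 15 October 2022 – 26 February 2023; 21 March 2023 is outside that window, so Bryoth is on standard time at UTC−08:00.
15:30 Bryoth + 8h = 23:30 UTC.
1 October 2022 is a Saturday, so the first Friday is October 7 and the fourth is October 28.
1 February 2023 is a Wednesday, so the first Sunday is February 5 and the third is February 19.
At the standard offset (UTC−03:00), 23:30 UTC − 3h = 20:30 Casath standard time.
The standard-time date in Casath, 21 March 2023, is outside the daylight-saving period (28 October 2022 – 19 February 2023), so Casath is on standard time, UTC−03:00.
23:30 UTC − 3h = 20:30 Casath.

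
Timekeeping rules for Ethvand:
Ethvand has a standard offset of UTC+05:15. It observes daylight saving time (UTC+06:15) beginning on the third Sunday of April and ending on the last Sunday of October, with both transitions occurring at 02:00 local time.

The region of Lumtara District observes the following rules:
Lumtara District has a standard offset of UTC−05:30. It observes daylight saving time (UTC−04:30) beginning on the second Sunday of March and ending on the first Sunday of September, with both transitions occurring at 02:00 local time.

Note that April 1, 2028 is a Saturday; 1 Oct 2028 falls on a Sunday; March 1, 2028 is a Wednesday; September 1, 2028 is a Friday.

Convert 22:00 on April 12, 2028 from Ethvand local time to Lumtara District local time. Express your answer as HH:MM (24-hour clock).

12:15

1 April 2028 is a Saturday, so the first Sunday is April 2 and the third is April 16.
1 October 2028 is a Sunday, so Sundays fall on 1, 8, 15, 22, 29; the last is October 29.
Daylight saving runs 16 April – 29 October; April 12, 2028 is outside that window, so Ethvand is on standard time at UTC+05:15.
22:00 Ethvand − 5h15m = 16:45 UTC.
1 March 2028 is a Wednesday, so the first Sunday is March 5 and the second is March 12.
1 September 2028 is a Friday, so the first Sunday is September 3.
At the standard offset (UTC−05:30), 16:45 UTC − 5h30m = 11:15 Lumtara District standard time.
Daylight saving runs 12 March – 3 September; the standard-time date in Lumtara District, April 12, 2028, is inside that window, so Lumtara District is at UTC−04:30.
16:45 UTC − 4h30m = 12:15 Lumtara District.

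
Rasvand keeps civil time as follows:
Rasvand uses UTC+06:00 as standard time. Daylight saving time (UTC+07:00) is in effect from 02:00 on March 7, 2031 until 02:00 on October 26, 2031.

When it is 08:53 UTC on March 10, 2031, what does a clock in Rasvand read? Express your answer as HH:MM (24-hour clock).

At the standard offset (UTC+06:00), 08:53 UTC + 6h = 14:53 Rasvand standard time.
The standard-time date in Rasvand, March 10, 2031, falls between 7 March and 26 October, so daylight saving is in effect and Rasvand is at UTC+07:00.
08:53 UTC + 7h = 15:53 local.

15:53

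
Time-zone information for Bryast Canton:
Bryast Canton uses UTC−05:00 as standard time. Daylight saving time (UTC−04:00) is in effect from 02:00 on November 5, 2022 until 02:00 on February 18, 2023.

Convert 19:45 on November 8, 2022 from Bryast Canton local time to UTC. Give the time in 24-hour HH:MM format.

23:45

November 8, 2022 falls between 5 November 2022 and 18 February 2023, so daylight saving is in effect and Bryast Canton is at UTC−04:00.
19:45 local + 4h = 23:45 UTC.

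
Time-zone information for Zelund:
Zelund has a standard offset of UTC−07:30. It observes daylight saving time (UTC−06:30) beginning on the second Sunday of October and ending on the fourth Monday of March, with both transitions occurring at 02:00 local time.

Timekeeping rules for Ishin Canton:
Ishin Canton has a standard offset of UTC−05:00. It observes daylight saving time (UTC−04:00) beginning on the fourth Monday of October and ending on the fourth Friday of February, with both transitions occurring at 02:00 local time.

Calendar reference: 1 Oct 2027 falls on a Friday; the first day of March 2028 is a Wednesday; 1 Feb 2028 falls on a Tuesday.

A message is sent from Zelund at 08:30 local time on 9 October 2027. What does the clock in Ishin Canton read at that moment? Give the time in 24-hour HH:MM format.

1 October 2027 is a Friday, so the first Sunday is October 3 and the second is October 10.
1 March 2028 is a Wednesday, so the first Monday is March 6 and the fourth is March 27.
9 October 2027 does not fall between 10 October 2027 and 27 March 2028, so daylight saving is not in effect and Zelund is at UTC−07:30.
08:30 Zelund + 7h30m = 16:00 UTC.
1 October 2027 is a Friday, so the first Monday is October 4 and the fourth is October 25.
1 February 2028 is a Tuesday, so the first Friday is February 4 and the fourth is February 25.
At the standard offset (UTC−05:00), 16:00 UTC − 5h = 11:00 Ishin Canton standard time.
The standard-time date in Ishin Canton, 9 October 2027, does not fall between 25 October 2027 and 25 February 2028, so daylight saving is not in effect and Ishin Canton is at UTC−05:00.
16:00 UTC − 5h = 11:00 Ishin Canton.

11:00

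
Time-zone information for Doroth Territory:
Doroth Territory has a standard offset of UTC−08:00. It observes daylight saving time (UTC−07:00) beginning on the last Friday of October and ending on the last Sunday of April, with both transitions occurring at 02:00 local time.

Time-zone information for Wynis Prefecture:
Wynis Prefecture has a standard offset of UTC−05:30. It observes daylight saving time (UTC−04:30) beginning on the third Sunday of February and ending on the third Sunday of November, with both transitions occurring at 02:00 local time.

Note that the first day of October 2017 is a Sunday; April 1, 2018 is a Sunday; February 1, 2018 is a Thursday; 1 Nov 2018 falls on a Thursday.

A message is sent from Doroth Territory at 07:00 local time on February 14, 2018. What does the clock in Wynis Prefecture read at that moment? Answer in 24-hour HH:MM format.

08:30

1 October 2017 is a Sunday, so Fridays fall on 6, 13, 20, 27; the last is October 27.
1 April 2018 is a Sunday, so Sundays fall on 1, 8, 15, 22, 29; the last is April 29.
Daylight saving runs 27 October 2017 – 29 April 2018; February 14, 2018 is inside that window, so Doroth Territory is at UTC−07:00.
07:00 Doroth Territory + 7h = 14:00 UTC.
1 February 2018 is a Thursday, so the first Sunday is February 4 and the third is February 18.
1 November 2018 is a Thursday, so the first Sunday is November 4 and the third is November 18.
At the standard offset (UTC−05:30), 14:00 UTC − 5h30m = 08:30 Wynis Prefecture standard time.
Daylight saving runs 18 February – 18 November; the standard-time date in Wynis Prefecture, February 14, 2018, is outside that window, so Wynis Prefecture is on standard time at UTC−05:30.
14:00 UTC − 5h30m = 08:30 Wynis Prefecture.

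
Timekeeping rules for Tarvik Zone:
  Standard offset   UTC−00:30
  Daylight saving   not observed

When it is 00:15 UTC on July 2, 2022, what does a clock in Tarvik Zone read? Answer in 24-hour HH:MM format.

23:45

Tarvik Zone has no daylight saving, so its offset is UTC−00:30 year-round.
00:15 UTC − 0h30m = 23:45 local (rolling into the previous day, 1 July 2022).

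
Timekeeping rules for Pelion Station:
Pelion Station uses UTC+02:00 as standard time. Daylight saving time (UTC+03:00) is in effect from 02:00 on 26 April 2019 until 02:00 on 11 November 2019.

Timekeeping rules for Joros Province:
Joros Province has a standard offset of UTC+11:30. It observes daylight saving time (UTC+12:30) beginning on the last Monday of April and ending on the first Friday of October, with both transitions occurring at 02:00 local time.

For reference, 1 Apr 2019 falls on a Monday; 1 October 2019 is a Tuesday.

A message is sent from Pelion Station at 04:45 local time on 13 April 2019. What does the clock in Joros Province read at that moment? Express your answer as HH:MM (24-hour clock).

13 April 2019 is outside the daylight-saving period (26 April – 11 November), so Pelion Station is on standard time, UTC+02:00.
04:45 Pelion Station − 2h = 02:45 UTC.
1 April 2019 is a Monday, so Mondays fall on 1, 8, 15, 22, 29; the last is April 29.
1 October 2019 is a Tuesday, so the first Friday is October 4.
At the standard offset (UTC+11:30), 02:45 UTC + 11h30m = 14:15 Joros Province standard time.
The standard-time date in Joros Province, 13 April 2019, is outside the daylight-saving period (29 April – 4 October), so Joros Province is on standard time, UTC+11:30.
02:45 UTC + 11h30m = 14:15 Joros Province.

14:15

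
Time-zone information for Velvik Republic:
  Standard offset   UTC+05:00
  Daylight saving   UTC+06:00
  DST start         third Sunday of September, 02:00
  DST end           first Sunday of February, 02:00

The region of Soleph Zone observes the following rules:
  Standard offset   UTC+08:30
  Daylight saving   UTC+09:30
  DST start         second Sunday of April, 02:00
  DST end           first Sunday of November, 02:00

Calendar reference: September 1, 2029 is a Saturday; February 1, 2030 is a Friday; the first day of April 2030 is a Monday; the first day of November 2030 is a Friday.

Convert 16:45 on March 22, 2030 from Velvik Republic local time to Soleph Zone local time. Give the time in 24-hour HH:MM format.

1 September 2029 is a Saturday, so the first Sunday is September 2 and the third is September 16.
1 February 2030 is a Friday, so the first Sunday is February 3.
March 22, 2030 is outside the daylight-saving period (16 September 2029 – 3 February 2030), so Velvik Republic is on standard time, UTC+05:00.
16:45 Velvik Republic − 5h = 11:45 UTC.
1 April 2030 is a Monday, so the first Sunday is April 7 and the second is April 14.
1 November 2030 is a Friday, so the first Sunday is November 3.
At the standard offset (UTC+08:30), 11:45 UTC + 8h30m = 20:15 Soleph Zone standard time.
The standard-time date in Soleph Zone, March 22, 2030, does not fall between 14 April and 3 November, so daylight saving is not in effect and Soleph Zone is at UTC+08:30.
11:45 UTC + 8h30m = 20:15 Soleph Zone.

20:15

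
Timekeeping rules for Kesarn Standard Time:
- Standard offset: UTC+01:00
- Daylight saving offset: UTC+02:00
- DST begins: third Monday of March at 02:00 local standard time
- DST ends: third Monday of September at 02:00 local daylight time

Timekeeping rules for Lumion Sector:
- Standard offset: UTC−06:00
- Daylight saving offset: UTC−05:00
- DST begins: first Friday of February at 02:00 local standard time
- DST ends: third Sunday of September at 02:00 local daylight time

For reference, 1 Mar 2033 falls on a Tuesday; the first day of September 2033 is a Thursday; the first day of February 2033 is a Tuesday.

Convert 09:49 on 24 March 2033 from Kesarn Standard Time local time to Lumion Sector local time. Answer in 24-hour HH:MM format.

1 March 2033 is a Tuesday, so the first Monday is March 7 and the third is March 21.
1 September 2033 is a Thursday, so the first Monday is September 5 and the third is September 19.
24 March 2033 lies within the daylight-saving period (21 March – 19 September), so Kesarn Standard Time is on daylight time, UTC+02:00.
09:49 Kesarn Standard Time − 2h = 07:49 UTC.
1 February 2033 is a Tuesday, so the first Friday is February 4.
1 September 2033 is a Thursday, so the first Sunday is September 4 and the third is September 18.
At the standard offset (UTC−06:00), 07:49 UTC − 6h = 01:49 Lumion Sector standard time.
Daylight saving runs 4 February – 18 September; the standard-time date in Lumion Sector, 24 March 2033, is inside that window, so Lumion Sector is at UTC−05:00.
07:49 UTC − 5h = 02:49 Lumion Sector.

02:49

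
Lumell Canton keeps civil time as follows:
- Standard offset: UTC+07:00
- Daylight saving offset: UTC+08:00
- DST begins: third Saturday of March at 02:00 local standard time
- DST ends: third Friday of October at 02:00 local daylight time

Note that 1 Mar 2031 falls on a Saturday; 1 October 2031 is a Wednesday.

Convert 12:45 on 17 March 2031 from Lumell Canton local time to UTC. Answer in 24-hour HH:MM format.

1 March 2031 is a Saturday, so the first Saturday is March 1 and the third is March 15.
1 October 2031 is a Wednesday, so the first Friday is October 3 and the third is October 17.
17 March 2031 falls between 15 March and 17 October, so daylight saving is in effect and Lumell Canton is at UTC+08:00.
12:45 local − 8h = 04:45 UTC.

04:45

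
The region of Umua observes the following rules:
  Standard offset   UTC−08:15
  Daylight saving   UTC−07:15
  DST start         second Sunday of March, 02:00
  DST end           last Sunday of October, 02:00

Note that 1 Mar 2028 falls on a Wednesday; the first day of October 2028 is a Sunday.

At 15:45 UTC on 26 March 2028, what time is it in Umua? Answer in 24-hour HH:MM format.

08:30

1 March 2028 is a Wednesday, so the first Sunday is March 5 and the second is March 12.
1 October 2028 is a Sunday, so Sundays fall on 1, 8, 15, 22, 29; the last is October 29.
At the standard offset (UTC−08:15), 15:45 UTC − 8h15m = 07:30 Umua standard time.
Daylight saving runs 12 March – 29 October; the standard-time date in Umua, 26 March 2028, is inside that window, so Umua is at UTC−07:15.
15:45 UTC − 7h15m = 08:30 local.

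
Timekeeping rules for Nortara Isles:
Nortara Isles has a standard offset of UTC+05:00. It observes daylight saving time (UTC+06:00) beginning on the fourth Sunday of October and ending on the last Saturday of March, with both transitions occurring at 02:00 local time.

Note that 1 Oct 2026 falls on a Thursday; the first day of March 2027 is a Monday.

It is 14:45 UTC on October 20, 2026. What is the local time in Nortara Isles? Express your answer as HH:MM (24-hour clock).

1 October 2026 is a Thursday, so the first Sunday is October 4 and the fourth is October 25.
1 March 2027 is a Monday, so Saturdays fall on 6, 13, 20, 27; the last is March 27.
At the standard offset (UTC+05:00), 14:45 UTC + 5h = 19:45 Nortara Isles standard time.
The standard-time date in Nortara Isles, October 20, 2026, is outside the daylight-saving period (25 October 2026 – 27 March 2027), so Nortara Isles is on standard time, UTC+05:00.
14:45 UTC + 5h = 19:45 local.

19:45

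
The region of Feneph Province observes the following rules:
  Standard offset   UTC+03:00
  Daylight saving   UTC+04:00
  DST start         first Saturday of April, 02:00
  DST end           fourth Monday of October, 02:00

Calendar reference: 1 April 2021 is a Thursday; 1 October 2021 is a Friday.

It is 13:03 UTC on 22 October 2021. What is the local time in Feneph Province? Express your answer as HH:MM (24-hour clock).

17:03

1 April 2021 is a Thursday, so the first Saturday is April 3.
1 October 2021 is a Friday, so the first Monday is October 4 and the fourth is October 25.
At the standard offset (UTC+03:00), 13:03 UTC + 3h = 16:03 Feneph Province standard time.
Daylight saving runs 3 April – 25 October; the standard-time date in Feneph Province, 22 October 2021, is inside that window, so Feneph Province is at UTC+04:00.
13:03 UTC + 4h = 17:03 local.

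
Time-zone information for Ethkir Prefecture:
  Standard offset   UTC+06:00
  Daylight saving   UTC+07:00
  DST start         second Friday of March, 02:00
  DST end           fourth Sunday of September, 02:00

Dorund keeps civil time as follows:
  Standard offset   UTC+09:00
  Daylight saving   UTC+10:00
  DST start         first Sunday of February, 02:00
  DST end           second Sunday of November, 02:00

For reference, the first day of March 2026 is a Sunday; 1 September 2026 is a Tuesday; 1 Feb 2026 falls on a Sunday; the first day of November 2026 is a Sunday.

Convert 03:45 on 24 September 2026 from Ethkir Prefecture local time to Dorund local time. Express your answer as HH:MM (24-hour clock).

1 March 2026 is a Sunday, so the first Friday is March 6 and the second is March 13.
1 September 2026 is a Tuesday, so the first Sunday is September 6 and the fourth is September 27.
24 September 2026 falls between 13 March and 27 September, so daylight saving is in effect and Ethkir Prefecture is at UTC+07:00.
03:45 Ethkir Prefecture − 7h = 20:45 UTC (rolling into the previous day, 23 September 2026).
1 February 2026 is a Sunday, so the first Sunday is February 1.
1 November 2026 is a Sunday, so the first Sunday is November 1 and the second is November 8.
At the standard offset (UTC+09:00), 20:45 UTC + 9h = 05:45 Dorund standard time (rolling into the next day, 24 September 2026).
Daylight saving runs 1 February – 8 November; the standard-time date in Dorund, 24 September 2026, is inside that window, so Dorund is at UTC+10:00.
20:45 UTC + 10h = 06:45 Dorund (rolling into the next day, 24 September 2026).

06:45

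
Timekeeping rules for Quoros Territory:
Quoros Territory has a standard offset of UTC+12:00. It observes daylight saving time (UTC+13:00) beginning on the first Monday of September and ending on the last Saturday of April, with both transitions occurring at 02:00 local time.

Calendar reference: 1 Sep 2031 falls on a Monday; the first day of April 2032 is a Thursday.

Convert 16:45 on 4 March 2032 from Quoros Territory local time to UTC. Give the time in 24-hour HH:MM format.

03:45

1 September 2031 is a Monday, so the first Monday is September 1.
1 April 2032 is a Thursday, so Saturdays fall on 3, 10, 17, 24; the last is April 24.
Daylight saving runs 1 September 2031 – 24 April 2032; 4 March 2032 is inside that window, so Quoros Territory is at UTC+13:00.
16:45 local − 13h = 03:45 UTC.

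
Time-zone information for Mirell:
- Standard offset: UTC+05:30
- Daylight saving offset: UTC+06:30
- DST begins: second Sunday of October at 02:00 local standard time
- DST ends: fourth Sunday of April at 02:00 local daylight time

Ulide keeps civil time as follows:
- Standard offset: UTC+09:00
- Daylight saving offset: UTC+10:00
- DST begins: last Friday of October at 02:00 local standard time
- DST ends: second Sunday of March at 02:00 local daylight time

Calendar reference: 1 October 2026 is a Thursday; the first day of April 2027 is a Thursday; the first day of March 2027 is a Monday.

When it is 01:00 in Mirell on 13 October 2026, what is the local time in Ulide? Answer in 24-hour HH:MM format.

1 October 2026 is a Thursday, so the first Sunday is October 4 and the second is October 11.
1 April 2027 is a Thursday, so the first Sunday is April 4 and the fourth is April 25.
13 October 2026 falls between 11 October 2026 and 25 April 2027, so daylight saving is in effect and Mirell is at UTC+06:30.
01:00 Mirell − 6h30m = 18:30 UTC (rolling into the previous day, 12 October 2026).
1 October 2026 is a Thursday, so Fridays fall on 2, 9, 16, 23, 30; the last is October 30.
1 March 2027 is a Monday, so the first Sunday is March 7 and the second is March 14.
At the standard offset (UTC+09:00), 18:30 UTC + 9h = 03:30 Ulide standard time (rolling into the next day, 13 October 2026).
Daylight saving runs 30 October 2026 – 14 March 2027; the standard-time date in Ulide, 13 October 2026, is outside that window, so Ulide is on standard time at UTC+09:00.
18:30 UTC + 9h = 03:30 Ulide (rolling into the next day, 13 October 2026).

03:30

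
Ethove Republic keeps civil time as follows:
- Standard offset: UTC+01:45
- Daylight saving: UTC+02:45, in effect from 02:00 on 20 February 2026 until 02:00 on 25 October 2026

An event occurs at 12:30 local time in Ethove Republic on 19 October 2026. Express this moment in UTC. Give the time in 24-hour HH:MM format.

09:45

19 October 2026 lies within the daylight-saving period (20 February – 25 October), so Ethove Republic is on daylight time, UTC+02:45.
12:30 local − 2h45m = 09:45 UTC.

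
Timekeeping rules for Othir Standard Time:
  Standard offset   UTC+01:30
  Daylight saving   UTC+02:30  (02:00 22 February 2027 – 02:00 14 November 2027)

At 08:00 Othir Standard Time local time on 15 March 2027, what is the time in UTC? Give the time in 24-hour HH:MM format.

05:30

Daylight saving runs 22 February – 14 November; 15 March 2027 is inside that window, so Othir Standard Time is at UTC+02:30.
08:00 local − 2h30m = 05:30 UTC.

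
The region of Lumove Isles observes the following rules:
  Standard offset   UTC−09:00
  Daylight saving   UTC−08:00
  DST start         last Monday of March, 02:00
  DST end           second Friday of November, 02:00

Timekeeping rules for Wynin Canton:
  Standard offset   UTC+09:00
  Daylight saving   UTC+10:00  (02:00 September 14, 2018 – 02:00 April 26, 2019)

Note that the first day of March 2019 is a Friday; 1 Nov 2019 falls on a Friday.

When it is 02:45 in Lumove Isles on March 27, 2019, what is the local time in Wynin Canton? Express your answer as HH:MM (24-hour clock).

20:45

1 March 2019 is a Friday, so Mondays fall on 4, 11, 18, 25; the last is March 25.
1 November 2019 is a Friday, so the first Friday is November 1 and the second is November 8.
March 27, 2019 lies within the daylight-saving period (25 March – 8 November), so Lumove Isles is on daylight time, UTC−08:00.
02:45 Lumove Isles + 8h = 10:45 UTC.
At the standard offset (UTC+09:00), 10:45 UTC + 9h = 19:45 Wynin Canton standard time.
Daylight saving runs 14 September 2018 – 26 April 2019; the standard-time date in Wynin Canton, March 27, 2019, is inside that window, so Wynin Canton is at UTC+10:00.
10:45 UTC + 10h = 20:45 Wynin Canton.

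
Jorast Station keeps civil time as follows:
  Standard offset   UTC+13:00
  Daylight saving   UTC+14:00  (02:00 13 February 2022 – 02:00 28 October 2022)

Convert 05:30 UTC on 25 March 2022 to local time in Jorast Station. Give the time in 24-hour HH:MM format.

19:30

At the standard offset (UTC+13:00), 05:30 UTC + 13h = 18:30 Jorast Station standard time.
The standard-time date in Jorast Station, 25 March 2022, lies within the daylight-saving period (13 February – 28 October), so Jorast Station is on daylight time, UTC+14:00.
05:30 UTC + 14h = 19:30 local.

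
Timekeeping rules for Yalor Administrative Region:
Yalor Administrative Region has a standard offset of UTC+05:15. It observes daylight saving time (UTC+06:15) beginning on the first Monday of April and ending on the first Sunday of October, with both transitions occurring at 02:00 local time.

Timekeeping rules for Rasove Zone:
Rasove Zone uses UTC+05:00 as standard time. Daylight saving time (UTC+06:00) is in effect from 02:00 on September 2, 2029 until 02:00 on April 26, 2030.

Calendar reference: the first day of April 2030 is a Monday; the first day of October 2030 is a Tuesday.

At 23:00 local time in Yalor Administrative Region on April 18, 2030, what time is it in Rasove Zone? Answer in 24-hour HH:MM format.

22:45

1 April 2030 is a Monday, so the first Monday is April 1.
1 October 2030 is a Tuesday, so the first Sunday is October 6.
Daylight saving runs 1 April – 6 October; April 18, 2030 is inside that window, so Yalor Administrative Region is at UTC+06:15.
23:00 Yalor Administrative Region − 6h15m = 16:45 UTC.
At the standard offset (UTC+05:00), 16:45 UTC + 5h = 21:45 Rasove Zone standard time.
Daylight saving runs 2 September 2029 – 26 April 2030; the standard-time date in Rasove Zone, April 18, 2030, is inside that window, so Rasove Zone is at UTC+06:00.
16:45 UTC + 6h = 22:45 Rasove Zone.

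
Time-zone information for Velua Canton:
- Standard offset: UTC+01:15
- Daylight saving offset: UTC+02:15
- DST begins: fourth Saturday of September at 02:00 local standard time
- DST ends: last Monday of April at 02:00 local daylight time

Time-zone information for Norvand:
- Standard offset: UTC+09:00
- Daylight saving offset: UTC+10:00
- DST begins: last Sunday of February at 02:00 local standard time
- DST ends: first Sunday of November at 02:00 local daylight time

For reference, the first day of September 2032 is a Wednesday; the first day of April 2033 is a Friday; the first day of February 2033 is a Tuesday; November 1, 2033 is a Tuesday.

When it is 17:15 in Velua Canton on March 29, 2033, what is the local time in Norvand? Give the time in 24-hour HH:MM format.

01:00

1 September 2032 is a Wednesday, so the first Saturday is September 4 and the fourth is September 25.
1 April 2033 is a Friday, so Mondays fall on 4, 11, 18, 25; the last is April 25.
March 29, 2033 falls between 25 September 2032 and 25 April 2033, so daylight saving is in effect and Velua Canton is at UTC+02:15.
17:15 Velua Canton − 2h15m = 15:00 UTC.
1 February 2033 is a Tuesday, so Sundays fall on 6, 13, 20, 27; the last is February 27.
1 November 2033 is a Tuesday, so the first Sunday is November 6.
At the standard offset (UTC+09:00), 15:00 UTC + 9h = 00:00 Norvand standard time (rolling into the next day, 30 March 2033).
The standard-time date in Norvand, March 30, 2033, lies within the daylight-saving period (27 February – 6 November), so Norvand is on daylight time, UTC+10:00.
15:00 UTC + 10h = 01:00 Norvand (rolling into the next day, 30 March 2033).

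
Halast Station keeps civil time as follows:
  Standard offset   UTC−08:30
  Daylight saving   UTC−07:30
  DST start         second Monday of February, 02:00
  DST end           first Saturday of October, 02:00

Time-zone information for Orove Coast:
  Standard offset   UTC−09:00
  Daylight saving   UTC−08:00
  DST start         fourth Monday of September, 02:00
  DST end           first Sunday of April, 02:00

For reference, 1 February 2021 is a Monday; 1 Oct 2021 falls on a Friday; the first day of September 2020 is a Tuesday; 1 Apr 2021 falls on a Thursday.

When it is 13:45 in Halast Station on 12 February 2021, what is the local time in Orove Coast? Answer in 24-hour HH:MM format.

13:15

1 February 2021 is a Monday, so the first Monday is February 1 and the second is February 8.
1 October 2021 is a Friday, so the first Saturday is October 2.
12 February 2021 lies within the daylight-saving period (8 February – 2 October), so Halast Station is on daylight time, UTC−07:30.
13:45 Halast Station + 7h30m = 21:15 UTC.
1 September 2020 is a Tuesday, so the first Monday is September 7 and the fourth is September 28.
1 April 2021 is a Thursday, so the first Sunday is April 4.
At the standard offset (UTC−09:00), 21:15 UTC − 9h = 12:15 Orove Coast standard time.
Daylight saving runs 28 September 2020 – 4 April 2021; the standard-time date in Orove Coast, 12 February 2021, is inside that window, so Orove Coast is at UTC−08:00.
21:15 UTC − 8h = 13:15 Orove Coast.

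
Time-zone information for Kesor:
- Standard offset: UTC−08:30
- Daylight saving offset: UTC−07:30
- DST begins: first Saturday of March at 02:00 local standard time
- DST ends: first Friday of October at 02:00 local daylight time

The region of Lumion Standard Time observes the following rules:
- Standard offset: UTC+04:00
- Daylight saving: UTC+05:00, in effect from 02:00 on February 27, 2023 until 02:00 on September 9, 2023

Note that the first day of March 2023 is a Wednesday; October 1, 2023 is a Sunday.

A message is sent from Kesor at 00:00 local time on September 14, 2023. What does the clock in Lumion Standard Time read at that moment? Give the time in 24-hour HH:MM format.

11:30

1 March 2023 is a Wednesday, so the first Saturday is March 4.
1 October 2023 is a Sunday, so the first Friday is October 6.
September 14, 2023 falls between 4 March and 6 October, so daylight saving is in effect and Kesor is at UTC−07:30.
00:00 Kesor + 7h30m = 07:30 UTC.
At the standard offset (UTC+04:00), 07:30 UTC + 4h = 11:30 Lumion Standard Time standard time.
Daylight saving runs 27 February – 9 September; the standard-time date in Lumion Standard Time, September 14, 2023, is outside that window, so Lumion Standard Time is on standard time at UTC+04:00.
07:30 UTC + 4h = 11:30 Lumion Standard Time.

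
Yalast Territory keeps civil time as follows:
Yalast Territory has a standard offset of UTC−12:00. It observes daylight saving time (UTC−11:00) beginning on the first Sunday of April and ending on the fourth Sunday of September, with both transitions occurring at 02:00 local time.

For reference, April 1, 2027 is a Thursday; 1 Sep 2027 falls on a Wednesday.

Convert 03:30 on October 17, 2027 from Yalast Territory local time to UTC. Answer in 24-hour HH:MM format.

1 April 2027 is a Thursday, so the first Sunday is April 4.
1 September 2027 is a Wednesday, so the first Sunday is September 5 and the fourth is September 26.
October 17, 2027 is outside the daylight-saving period (4 April – 26 September), so Yalast Territory is on standard time, UTC−12:00.
03:30 local + 12h = 15:30 UTC.

15:30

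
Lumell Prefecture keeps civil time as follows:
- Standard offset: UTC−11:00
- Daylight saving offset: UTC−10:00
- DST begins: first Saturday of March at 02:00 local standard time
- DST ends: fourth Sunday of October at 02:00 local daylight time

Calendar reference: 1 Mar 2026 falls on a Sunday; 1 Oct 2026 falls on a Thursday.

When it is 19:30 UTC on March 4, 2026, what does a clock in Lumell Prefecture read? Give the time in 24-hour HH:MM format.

1 March 2026 is a Sunday, so the first Saturday is March 7.
1 October 2026 is a Thursday, so the first Sunday is October 4 and the fourth is October 25.
At the standard offset (UTC−11:00), 19:30 UTC − 11h = 08:30 Lumell Prefecture standard time.
The standard-time date in Lumell Prefecture, March 4, 2026, is outside the daylight-saving period (7 March – 25 October), so Lumell Prefecture is on standard time, UTC−11:00.
19:30 UTC − 11h = 08:30 local.

08:30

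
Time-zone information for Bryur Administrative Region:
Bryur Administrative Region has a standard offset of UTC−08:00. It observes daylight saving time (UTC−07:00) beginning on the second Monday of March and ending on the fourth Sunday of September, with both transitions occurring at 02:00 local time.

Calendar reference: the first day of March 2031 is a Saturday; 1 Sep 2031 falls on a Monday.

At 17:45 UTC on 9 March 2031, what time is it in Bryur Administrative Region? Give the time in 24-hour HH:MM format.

1 March 2031 is a Saturday, so the first Monday is March 3 and the second is March 10.
1 September 2031 is a Monday, so the first Sunday is September 7 and the fourth is September 28.
At the standard offset (UTC−08:00), 17:45 UTC − 8h = 09:45 Bryur Administrative Region standard time.
Daylight saving runs 10 March – 28 September; the standard-time date in Bryur Administrative Region, 9 March 2031, is outside that window, so Bryur Administrative Region is on standard time at UTC−08:00.
17:45 UTC − 8h = 09:45 local.

09:45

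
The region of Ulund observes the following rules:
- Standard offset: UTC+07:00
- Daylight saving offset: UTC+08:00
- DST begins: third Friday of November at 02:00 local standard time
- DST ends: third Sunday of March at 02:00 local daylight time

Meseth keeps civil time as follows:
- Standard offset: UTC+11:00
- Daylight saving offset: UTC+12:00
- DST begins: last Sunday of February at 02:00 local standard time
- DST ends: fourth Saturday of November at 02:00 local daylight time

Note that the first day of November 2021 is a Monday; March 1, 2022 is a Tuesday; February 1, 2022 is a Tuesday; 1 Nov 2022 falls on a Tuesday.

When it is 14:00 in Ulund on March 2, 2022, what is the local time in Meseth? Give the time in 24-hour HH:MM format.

1 November 2021 is a Monday, so the first Friday is November 5 and the third is November 19.
1 March 2022 is a Tuesday, so the first Sunday is March 6 and the third is March 20.
March 2, 2022 lies within the daylight-saving period (19 November 2021 – 20 March 2022), so Ulund is on daylight time, UTC+08:00.
14:00 Ulund − 8h = 06:00 UTC.
1 February 2022 is a Tuesday, so Sundays fall on 6, 13, 20, 27; the last is February 27.
1 November 2022 is a Tuesday, so the first Saturday is November 5 and the fourth is November 26.
At the standard offset (UTC+11:00), 06:00 UTC + 11h = 17:00 Meseth standard time.
The standard-time date in Meseth, March 2, 2022, lies within the daylight-saving period (27 February – 26 November), so Meseth is on daylight time, UTC+12:00.
06:00 UTC + 12h = 18:00 Meseth.

18:00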